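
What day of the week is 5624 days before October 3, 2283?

First find the weekday of Oct 3, 2283. Doomsday rule: the anchor day for the 2200s is Friday. For year 83: 83÷12 = 6 r 11, and 11÷4 = 2, so 6+11+2 = 19.
Friday + 19 ≡ Wednesday — that's 2283's doomsday.
In October the doomsday date is Oct 10.
Oct 3 is 7 days before Oct 10; 7 mod 7 = 0, so Wednesday − 0 = Wednesday.
5624 mod 7 = 3, so 5624 days before a Wednesday is Wednesday − 3 = Sunday.

Sunday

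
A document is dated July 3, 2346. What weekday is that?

Doomsday rule: the anchor day for the 2300s is Wednesday. For year 46: 46÷12 = 3 r 10, and 10÷4 = 2, so 3+10+2 = 15.
Wednesday + 15 ≡ Thursday — that's 2346's doomsday.
In July the doomsday date is Jul 11.
Jul 3 is 8 days before Jul 11; 8 mod 7 = 1, so Thursday − 1 = Wednesday.

Wednesday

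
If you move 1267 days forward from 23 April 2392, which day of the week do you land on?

First find the weekday of Apr 23, 2392. Doomsday rule: the anchor day for the 2300s is Wednesday. For year 92: 92÷12 = 7 r 8, and 8÷4 = 2, so 7+8+2 = 17.
Wednesday + 17 ≡ Saturday — that's 2392's doomsday.
In April the doomsday date is Apr 4.
Apr 23 is 19 days after Apr 4; 19 mod 7 = 5, so Saturday + 5 = Thursday.
1267 mod 7 = 0, so 1267 days after a Thursday is Thursday + 0 = Thursday.

Thursday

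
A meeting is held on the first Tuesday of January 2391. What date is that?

January 1, 2391 is a Tuesday.
The first Tuesday is therefore January 1 (same day).

January 1, 2391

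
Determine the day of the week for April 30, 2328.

Monday

Doomsday rule: the anchor day for the 2300s is Wednesday. For year 28: 28÷12 = 2 r 4, and 4÷4 = 1, so 2+4+1 = 7.
Wednesday + 7 ≡ Wednesday — that's 2328's doomsday.
In April the doomsday date is Apr 4.
Apr 30 is 26 days after Apr 4; 26 mod 7 = 5, so Wednesday + 5 = Monday.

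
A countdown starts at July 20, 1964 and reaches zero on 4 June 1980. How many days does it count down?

Jul 20, 1964 → Jul 20, 1965: 365 days.
Jul 20, 1965 → Jul 20, 1966: 365 days.
Jul 20, 1966 → Jul 20, 1967: 365 days.
Jul 20, 1967 → Jul 20, 1968: 366 days (Feb 29, 1968 is in that span).
Jul 20, 1968 → Jul 20, 1969: 365 days.
Jul 20, 1969 → Jul 20, 1970: 365 days.
Jul 20, 1970 → Jul 20, 1971: 365 days.
Jul 20, 1971 → Jul 20, 1972: 366 days (Feb 29, 1972 is in that span).
Jul 20, 1972 → Jul 20, 1973: 365 days.
Jul 20, 1973 → Jul 20, 1974: 365 days.
Jul 20, 1974 → Jul 20, 1975: 365 days.
Jul 20, 1975 → Jul 20, 1976: 366 days (Feb 29, 1976 is in that span).
Jul 20, 1976 → Jul 20, 1977: 365 days.
Jul 20, 1977 → Jul 20, 1978: 365 days.
Jul 20, 1978 → Jul 20, 1979: 365 days.
Jul 20, 1979 → Aug 20, 1979: 31 days (July has 31).
Aug 20, 1979 → Sep 20, 1979: 31 days (August has 31).
Sep 20, 1979 → Oct 20, 1979: 30 days (September has 30).
Oct 20, 1979 → Nov 20, 1979: 31 days (October has 31).
Nov 20, 1979 → Dec 20, 1979: 30 days (November has 30).
Dec 20, 1979 → Jan 20, 1980: 31 days (December has 31).
Jan 20, 1980 → Feb 20, 1980: 31 days (January has 31).
Feb 20, 1980 → Mar 20, 1980: 29 days (February has 29).
Mar 20, 1980 → Apr 20, 1980: 31 days (March has 31).
Apr 20, 1980 → May 20, 1980: 30 days (April has 30).
May 20, 1980 → Jun 4, 1980: 15 days.
Total: 5798 days.

5798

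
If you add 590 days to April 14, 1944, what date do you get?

November 25, 1945

+365 (one year) → Apr 14, 1945 (225 left).
Apr has 30 days: +17 → May 1, 1945 (208 left).
May has 31 days: +31 → Jun 1, 1945 (177 left).
Jun has 30 days: +30 → Jul 1, 1945 (147 left).
Jul has 31 days: +31 → Aug 1, 1945 (116 left).
Aug has 31 days: +31 → Sep 1, 1945 (85 left).
Sep has 30 days: +30 → Oct 1, 1945 (55 left).
Oct has 31 days: +31 → Nov 1, 1945 (24 left).
+24 → Nov 25, 1945.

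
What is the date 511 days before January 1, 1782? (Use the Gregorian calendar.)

−365 (one year) → Jan 1, 1781 (146 left).
−1 → Dec 31, 1780 (end of Dec, 31 days; 145 left).
−31 → Nov 30, 1780 (end of Nov, 30 days; 114 left).
−30 → Oct 31, 1780 (end of Oct, 31 days; 84 left).
−31 → Sep 30, 1780 (end of Sep, 30 days; 53 left).
−30 → Aug 31, 1780 (end of Aug, 31 days; 23 left).
−23 → Aug 8, 1780.

August 8, 1780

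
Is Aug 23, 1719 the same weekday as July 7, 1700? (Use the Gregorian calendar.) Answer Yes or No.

Yes

From Jul 7, 1700 to Aug 23, 1719 is 6986 days.
6986 mod 7 = 0, so they are the same weekday.
(Jul 7, 1700 is a Wednesday; Aug 23, 1719 is a Wednesday.)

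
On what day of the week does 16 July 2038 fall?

Friday

Doomsday rule: the anchor day for the 2000s is Tuesday. For year 38: 38÷12 = 3 r 2, and 2÷4 = 0, so 3+2+0 = 5.
Tuesday + 5 ≡ Sunday — that's 2038's doomsday.
In July the doomsday date is Jul 11.
Jul 16 is 5 days after Jul 11; 5 mod 7 = 5, so Sunday + 5 = Friday.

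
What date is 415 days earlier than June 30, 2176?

May 12, 2175

−366 (one year; includes Feb 29, 2176) → Jun 30, 2175 (49 left).
−30 → May 31, 2175 (end of May, 31 days; 19 left).
−19 → May 12, 2175.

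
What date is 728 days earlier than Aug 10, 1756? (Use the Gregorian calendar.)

August 13, 1754

−366 (one year; includes Feb 29, 1756) → Aug 10, 1755 (362 left).
−10 → Jul 31, 1755 (end of Jul, 31 days; 352 left).
−31 → Jun 30, 1755 (end of Jun, 30 days; 321 left).
−30 → May 31, 1755 (end of May, 31 days; 291 left).
−31 → Apr 30, 1755 (end of Apr, 30 days; 260 left).
−30 → Mar 31, 1755 (end of Mar, 31 days; 230 left).
−31 → Feb 28, 1755 (end of Feb, 28 days; 199 left).
−28 → Jan 31, 1755 (end of Jan, 31 days; 171 left).
−31 → Dec 31, 1754 (end of Dec, 31 days; 140 left).
−31 → Nov 30, 1754 (end of Nov, 30 days; 109 left).
−30 → Oct 31, 1754 (end of Oct, 31 days; 79 left).
−31 → Sep 30, 1754 (end of Sep, 30 days; 48 left).
−30 → Aug 31, 1754 (end of Aug, 31 days; 18 left).
−18 → Aug 13, 1754.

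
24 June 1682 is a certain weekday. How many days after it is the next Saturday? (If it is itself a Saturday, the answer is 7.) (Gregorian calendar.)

3

Jun 24, 1682 is a Wednesday.
From Wednesday to the next Saturday is 3 days.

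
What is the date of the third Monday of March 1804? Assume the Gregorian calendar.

March 19, 1804

March 1, 1804 is a Thursday.
The first Monday is therefore March 5 (4 days later).
The third Monday is 5 + 2×7 = March 19.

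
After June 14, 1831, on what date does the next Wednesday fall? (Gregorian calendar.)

Jun 14, 1831 is a Tuesday.
From Tuesday to the next Wednesday is 1 day.
Jun 14, 1831 + 1 = Jun 15, 1831.

June 15, 1831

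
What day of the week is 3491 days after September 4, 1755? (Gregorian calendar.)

Sep 4, 1755 is a Thursday.
3491 mod 7 = 5, so 3491 days after a Thursday is Thursday + 5 = Tuesday.

Tuesday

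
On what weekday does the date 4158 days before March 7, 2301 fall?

Thursday

Mar 7, 2301 is a Thursday.
4158 mod 7 = 0, so 4158 days before a Thursday is Thursday − 0 = Thursday.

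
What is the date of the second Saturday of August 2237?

August 12, 2237

August 1, 2237 is a Tuesday.
The first Saturday is therefore August 5 (4 days later).
The second Saturday is 5 + 1×7 = August 12.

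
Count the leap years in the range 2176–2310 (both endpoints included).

32

Multiples of 4 in [2176,2310]: 34.
Of those, multiples of 100: 2 (not leap unless ÷400).
Multiples of 400: 0.
Leap years = 34 − 2 + 0 = 32.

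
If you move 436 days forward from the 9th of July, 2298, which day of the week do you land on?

Monday

First find the weekday of Jul 9, 2298. Doomsday rule: the anchor day for the 2200s is Friday. For year 98: 98÷12 = 8 r 2, and 2÷4 = 0, so 8+2+0 = 10.
Friday + 10 ≡ Monday — that's 2298's doomsday.
In July the doomsday date is Jul 11.
Jul 9 is 2 days before Jul 11; 2 mod 7 = 2, so Monday − 2 = Saturday.
436 mod 7 = 2, so 436 days after a Saturday is Saturday + 2 = Monday.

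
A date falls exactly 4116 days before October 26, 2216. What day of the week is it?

First find the weekday of Oct 26, 2216. Doomsday rule: the anchor day for the 2200s is Friday. For year 16: 16÷12 = 1 r 4, and 4÷4 = 1, so 1+4+1 = 6.
Friday + 6 ≡ Thursday — that's 2216's doomsday.
In October the doomsday date is Oct 10.
Oct 26 is 16 days after Oct 10; 16 mod 7 = 2, so Thursday + 2 = Saturday.
4116 mod 7 = 0, so 4116 days before a Saturday is Saturday − 0 = Saturday.

Saturday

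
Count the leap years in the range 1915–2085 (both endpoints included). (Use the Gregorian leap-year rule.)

Multiples of 4 in [1915,2085]: 43.
Of those, multiples of 100: 1 (not leap unless ÷400).
Multiples of 400: 1.
Leap years = 43 − 1 + 1 = 43.

43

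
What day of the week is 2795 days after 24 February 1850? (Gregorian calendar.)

Tuesday

Feb 24, 1850 is a Sunday.
2795 mod 7 = 2, so 2795 days after a Sunday is Sunday + 2 = Tuesday.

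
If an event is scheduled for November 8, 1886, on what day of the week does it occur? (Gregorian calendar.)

Doomsday rule: the anchor day for the 1800s is Friday. For year 86: 86÷12 = 7 r 2, and 2÷4 = 0, so 7+2+0 = 9.
Friday + 9 ≡ Sunday — that's 1886's doomsday.
In November the doomsday date is Nov 7.
Nov 8 is 1 day after Nov 7; 1 mod 7 = 1, so Sunday + 1 = Monday.

Monday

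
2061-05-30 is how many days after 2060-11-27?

Nov 27, 2060 → Dec 27, 2060: 30 days (November has 30).
Dec 27, 2060 → Jan 27, 2061: 31 days (December has 31).
Jan 27, 2061 → Feb 27, 2061: 31 days (January has 31).
Feb 27, 2061 → Mar 27, 2061: 28 days (February has 28).
Mar 27, 2061 → Apr 27, 2061: 31 days (March has 31).
Apr 27, 2061 → May 27, 2061: 30 days (April has 30).
May 27, 2061 → May 30, 2061: 3 days.
Total: 184 days.

184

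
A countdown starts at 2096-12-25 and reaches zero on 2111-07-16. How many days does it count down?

Dec 25, 2096 → Dec 25, 2097: 365 days.
Dec 25, 2097 → Dec 25, 2098: 365 days.
Dec 25, 2098 → Dec 25, 2099: 365 days.
Dec 25, 2099 → Dec 25, 2100: 365 days.
Dec 25, 2100 → Dec 25, 2101: 365 days.
Dec 25, 2101 → Dec 25, 2102: 365 days.
Dec 25, 2102 → Dec 25, 2103: 365 days.
Dec 25, 2103 → Dec 25, 2104: 366 days (Feb 29, 2104 is in that span).
Dec 25, 2104 → Dec 25, 2105: 365 days.
Dec 25, 2105 → Dec 25, 2106: 365 days.
Dec 25, 2106 → Dec 25, 2107: 365 days.
Dec 25, 2107 → Dec 25, 2108: 366 days (Feb 29, 2108 is in that span).
Dec 25, 2108 → Dec 25, 2109: 365 days.
Dec 25, 2109 → Dec 25, 2110: 365 days.
Dec 25, 2110 → Jan 25, 2111: 31 days (December has 31).
Jan 25, 2111 → Feb 25, 2111: 31 days (January has 31).
Feb 25, 2111 → Mar 25, 2111: 28 days (February has 28).
Mar 25, 2111 → Apr 25, 2111: 31 days (March has 31).
Apr 25, 2111 → May 25, 2111: 30 days (April has 30).
May 25, 2111 → Jun 25, 2111: 31 days (May has 31).
Jun 25, 2111 → Jul 16, 2111: 21 days.
Total: 5315 days.

5315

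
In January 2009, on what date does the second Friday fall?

January 1, 2009 is a Thursday.
The first Friday is therefore January 2 (1 days later).
The second Friday is 2 + 1×7 = January 9.

January 9, 2009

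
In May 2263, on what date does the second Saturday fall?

May 1, 2263 is a Friday.
The first Saturday is therefore May 2 (1 days later).
The second Saturday is 2 + 1×7 = May 9.

May 9, 2263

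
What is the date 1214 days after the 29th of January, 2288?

+366 (one year; includes Feb 29, 2288) → Jan 29, 2289 (848 left).
+365 (one year) → Jan 29, 2290 (483 left).
+365 (one year) → Jan 29, 2291 (118 left).
Jan has 31 days: +3 → Feb 1, 2291 (115 left).
Feb has 28 days: +28 → Mar 1, 2291 (87 left).
Mar has 31 days: +31 → Apr 1, 2291 (56 left).
Apr has 30 days: +30 → May 1, 2291 (26 left).
+26 → May 27, 2291.

May 27, 2291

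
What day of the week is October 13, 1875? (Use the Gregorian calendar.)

Doomsday rule: the anchor day for the 1800s is Friday. For year 75: 75÷12 = 6 r 3, and 3÷4 = 0, so 6+3+0 = 9.
Friday + 9 ≡ Sunday — that's 1875's doomsday.
In October the doomsday date is Oct 10.
Oct 13 is 3 days after Oct 10; 3 mod 7 = 3, so Sunday + 3 = Wednesday.

Wednesday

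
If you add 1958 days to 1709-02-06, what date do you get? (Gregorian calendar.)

+365 (one year) → Feb 6, 1710 (1593 left).
+365 (one year) → Feb 6, 1711 (1228 left).
+365 (one year) → Feb 6, 1712 (863 left).
+366 (one year; includes Feb 29, 1712) → Feb 6, 1713 (497 left).
+365 (one year) → Feb 6, 1714 (132 left).
Feb has 28 days: +23 → Mar 1, 1714 (109 left).
Mar has 31 days: +31 → Apr 1, 1714 (78 left).
Apr has 30 days: +30 → May 1, 1714 (48 left).
May has 31 days: +31 → Jun 1, 1714 (17 left).
+17 → Jun 18, 1714.

June 18, 1714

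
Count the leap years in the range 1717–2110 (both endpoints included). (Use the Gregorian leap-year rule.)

95

Multiples of 4 in [1717,2110]: 98.
Of those, multiples of 100: 4 (not leap unless ÷400).
Multiples of 400: 1.
Leap years = 98 − 4 + 1 = 95.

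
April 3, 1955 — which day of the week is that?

Doomsday rule: the anchor day for the 1900s is Wednesday. For year 55: 55÷12 = 4 r 7, and 7÷4 = 1, so 4+7+1 = 12.
Wednesday + 12 ≡ Monday — that's 1955's doomsday.
In April the doomsday date is Apr 4.
Apr 3 is 1 day before Apr 4; 1 mod 7 = 1, so Monday − 1 = Sunday.

Sunday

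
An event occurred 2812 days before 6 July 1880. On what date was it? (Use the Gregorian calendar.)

October 24, 1872

−366 (one year; includes Feb 29, 1880) → Jul 6, 1879 (2446 left).
−365 (one year) → Jul 6, 1878 (2081 left).
−365 (one year) → Jul 6, 1877 (1716 left).
−365 (one year) → Jul 6, 1876 (1351 left).
−366 (one year; includes Feb 29, 1876) → Jul 6, 1875 (985 left).
−365 (one year) → Jul 6, 1874 (620 left).
−365 (one year) → Jul 6, 1873 (255 left).
−6 → Jun 30, 1873 (end of Jun, 30 days; 249 left).
−30 → May 31, 1873 (end of May, 31 days; 219 left).
−31 → Apr 30, 1873 (end of Apr, 30 days; 188 left).
−30 → Mar 31, 1873 (end of Mar, 31 days; 158 left).
−31 → Feb 28, 1873 (end of Feb, 28 days; 127 left).
−28 → Jan 31, 1873 (end of Jan, 31 days; 99 left).
−31 → Dec 31, 1872 (end of Dec, 31 days; 68 left).
−31 → Nov 30, 1872 (end of Nov, 30 days; 37 left).
−30 → Oct 31, 1872 (end of Oct, 31 days; 7 left).
−7 → Oct 24, 1872.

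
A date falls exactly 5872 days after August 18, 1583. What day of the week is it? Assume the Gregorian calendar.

Wednesday

Aug 18, 1583 is a Thursday.
5872 mod 7 = 6, so 5872 days after a Thursday is Thursday + 6 = Wednesday.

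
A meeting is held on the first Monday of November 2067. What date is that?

November 1, 2067 is a Tuesday.
The first Monday is therefore November 7 (6 days later).

November 7, 2067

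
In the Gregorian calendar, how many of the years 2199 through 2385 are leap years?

45

Multiples of 4 in [2199,2385]: 47.
Of those, multiples of 100: 2 (not leap unless ÷400).
Multiples of 400: 0.
Leap years = 47 − 2 + 0 = 45.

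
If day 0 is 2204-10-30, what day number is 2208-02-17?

Oct 30, 2204 → Oct 30, 2205: 365 days.
Oct 30, 2205 → Oct 30, 2206: 365 days.
Oct 30, 2206 → Oct 30, 2207: 365 days.
Oct 30, 2207 → Nov 30, 2207: 31 days (October has 31).
Nov 30, 2207 → Dec 30, 2207: 30 days (November has 30).
Dec 30, 2207 → Jan 30, 2208: 31 days (December has 31).
Jan 30, 2208 → Feb 17, 2208: 18 days.
Total: 1205 days.

1205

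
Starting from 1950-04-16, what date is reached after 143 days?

Apr has 30 days: +15 → May 1, 1950 (128 left).
May has 31 days: +31 → Jun 1, 1950 (97 left).
Jun has 30 days: +30 → Jul 1, 1950 (67 left).
Jul has 31 days: +31 → Aug 1, 1950 (36 left).
Aug has 31 days: +31 → Sep 1, 1950 (5 left).
+5 → Sep 6, 1950.

September 6, 1950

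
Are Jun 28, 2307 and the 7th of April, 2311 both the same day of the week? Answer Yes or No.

From Jun 28, 2307 to Apr 7, 2311 is 1379 days.
1379 mod 7 = 0, so they are the same weekday.
(Jun 28, 2307 is a Friday; Apr 7, 2311 is a Friday.)

Yes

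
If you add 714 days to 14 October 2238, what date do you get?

+365 (one year) → Oct 14, 2239 (349 left).
Oct has 31 days: +18 → Nov 1, 2239 (331 left).
Nov has 30 days: +30 → Dec 1, 2239 (301 left).
Dec has 31 days: +31 → Jan 1, 2240 (270 left).
Jan has 31 days: +31 → Feb 1, 2240 (239 left).
Feb has 29 days: +29 → Mar 1, 2240 (210 left).
Mar has 31 days: +31 → Apr 1, 2240 (179 left).
Apr has 30 days: +30 → May 1, 2240 (149 left).
May has 31 days: +31 → Jun 1, 2240 (118 left).
Jun has 30 days: +30 → Jul 1, 2240 (88 left).
Jul has 31 days: +31 → Aug 1, 2240 (57 left).
Aug has 31 days: +31 → Sep 1, 2240 (26 left).
+26 → Sep 27, 2240.

September 27, 2240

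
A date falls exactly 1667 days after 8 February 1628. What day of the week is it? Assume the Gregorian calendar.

Wednesday

First find the weekday of Feb 8, 1628. Doomsday rule: the anchor day for the 1600s is Tuesday. For year 28: 28÷12 = 2 r 4, and 4÷4 = 1, so 2+4+1 = 7.
Tuesday + 7 ≡ Tuesday — that's 1628's doomsday.
In February the doomsday date is Feb 29 (1628 is a leap year (divisible by 4)).
Feb 8 is 21 days before Feb 29; 21 mod 7 = 0, so Tuesday − 0 = Tuesday.
1667 mod 7 = 1, so 1667 days after a Tuesday is Tuesday + 1 = Wednesday.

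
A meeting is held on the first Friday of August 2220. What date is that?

August 4, 2220

August 1, 2220 is a Tuesday.
The first Friday is therefore August 4 (3 days later).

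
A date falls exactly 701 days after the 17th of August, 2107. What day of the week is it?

Thursday

Aug 17, 2107 is a Wednesday.
701 mod 7 = 1, so 701 days after a Wednesday is Wednesday + 1 = Thursday.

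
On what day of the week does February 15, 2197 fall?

Wednesday

Doomsday rule: the anchor day for the 2100s is Sunday. For year 97: 97÷12 = 8 r 1, and 1÷4 = 0, so 8+1+0 = 9.
Sunday + 9 ≡ Tuesday — that's 2197's doomsday.
In February the doomsday date is Feb 28 (2197 is not a leap year).
Feb 15 is 13 days before Feb 28; 13 mod 7 = 6, so Tuesday − 6 = Wednesday.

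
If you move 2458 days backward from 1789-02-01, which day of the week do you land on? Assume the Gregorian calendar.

Feb 1, 1789 is a Sunday.
2458 mod 7 = 1, so 2458 days before a Sunday is Sunday − 1 = Saturday.

Saturday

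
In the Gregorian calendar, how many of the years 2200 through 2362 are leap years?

Multiples of 4 in [2200,2362]: 41.
Of those, multiples of 100: 2 (not leap unless ÷400).
Multiples of 400: 0.
Leap years = 41 − 2 + 0 = 39.

39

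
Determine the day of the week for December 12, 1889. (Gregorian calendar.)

Doomsday rule: the anchor day for the 1800s is Friday. For year 89: 89÷12 = 7 r 5, and 5÷4 = 1, so 7+5+1 = 13.
Friday + 13 ≡ Thursday — that's 1889's doomsday.
In December the doomsday date is Dec 12.
Dec 12 is the doomsday itself: Thursday.

Thursday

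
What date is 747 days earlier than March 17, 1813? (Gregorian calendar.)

March 1, 1811

−365 (one year) → Mar 17, 1812 (382 left).
−17 → Feb 29, 1812 (end of Feb, 29 days; 365 left).
−29 → Jan 31, 1812 (end of Jan, 31 days; 336 left).
−31 → Dec 31, 1811 (end of Dec, 31 days; 305 left).
−31 → Nov 30, 1811 (end of Nov, 30 days; 274 left).
−30 → Oct 31, 1811 (end of Oct, 31 days; 244 left).
−31 → Sep 30, 1811 (end of Sep, 30 days; 213 left).
−30 → Aug 31, 1811 (end of Aug, 31 days; 183 left).
−31 → Jul 31, 1811 (end of Jul, 31 days; 152 left).
−31 → Jun 30, 1811 (end of Jun, 30 days; 121 left).
−30 → May 31, 1811 (end of May, 31 days; 91 left).
−31 → Apr 30, 1811 (end of Apr, 30 days; 60 left).
−30 → Mar 31, 1811 (end of Mar, 31 days; 30 left).
−30 → Mar 1, 1811.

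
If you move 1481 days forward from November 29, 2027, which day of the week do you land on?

Nov 29, 2027 is a Monday.
1481 mod 7 = 4, so 1481 days after a Monday is Monday + 4 = Friday.

Friday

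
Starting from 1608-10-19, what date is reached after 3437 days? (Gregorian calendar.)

+365 (one year) → Oct 19, 1609 (3072 left).
+365 (one year) → Oct 19, 1610 (2707 left).
+365 (one year) → Oct 19, 1611 (2342 left).
+366 (one year; includes Feb 29, 1612) → Oct 19, 1612 (1976 left).
+365 (one year) → Oct 19, 1613 (1611 left).
+365 (one year) → Oct 19, 1614 (1246 left).
+365 (one year) → Oct 19, 1615 (881 left).
+366 (one year; includes Feb 29, 1616) → Oct 19, 1616 (515 left).
+365 (one year) → Oct 19, 1617 (150 left).
Oct has 31 days: +13 → Nov 1, 1617 (137 left).
Nov has 30 days: +30 → Dec 1, 1617 (107 left).
Dec has 31 days: +31 → Jan 1, 1618 (76 left).
Jan has 31 days: +31 → Feb 1, 1618 (45 left).
Feb has 28 days: +28 → Mar 1, 1618 (17 left).
+17 → Mar 18, 1618.

March 18, 1618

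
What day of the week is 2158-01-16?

Doomsday rule: the anchor day for the 2100s is Sunday. For year 58: 58÷12 = 4 r 10, and 10÷4 = 2, so 4+10+2 = 16.
Sunday + 16 ≡ Tuesday — that's 2158's doomsday.
In January the doomsday date is Jan 3 (2158 is not a leap year).
Jan 16 is 13 days after Jan 3; 13 mod 7 = 6, so Tuesday + 6 = Monday.

Monday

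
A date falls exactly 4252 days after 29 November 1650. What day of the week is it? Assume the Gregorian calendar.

Friday

First find the weekday of Nov 29, 1650. Doomsday rule: the anchor day for the 1600s is Tuesday. For year 50: 50÷12 = 4 r 2, and 2÷4 = 0, so 4+2+0 = 6.
Tuesday + 6 ≡ Monday — that's 1650's doomsday.
In November the doomsday date is Nov 7.
Nov 29 is 22 days after Nov 7; 22 mod 7 = 1, so Monday + 1 = Tuesday.
4252 mod 7 = 3, so 4252 days after a Tuesday is Tuesday + 3 = Friday.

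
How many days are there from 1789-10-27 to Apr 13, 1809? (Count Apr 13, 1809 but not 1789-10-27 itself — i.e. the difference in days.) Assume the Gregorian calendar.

7107

Oct 27, 1789 → Oct 27, 1790: 365 days.
Oct 27, 1790 → Oct 27, 1791: 365 days.
Oct 27, 1791 → Oct 27, 1792: 366 days (Feb 29, 1792 is in that span).
Oct 27, 1792 → Oct 27, 1793: 365 days.
Oct 27, 1793 → Oct 27, 1794: 365 days.
Oct 27, 1794 → Oct 27, 1795: 365 days.
Oct 27, 1795 → Oct 27, 1796: 366 days (Feb 29, 1796 is in that span).
Oct 27, 1796 → Oct 27, 1797: 365 days.
Oct 27, 1797 → Oct 27, 1798: 365 days.
Oct 27, 1798 → Oct 27, 1799: 365 days.
Oct 27, 1799 → Oct 27, 1800: 365 days.
Oct 27, 1800 → Oct 27, 1801: 365 days.
Oct 27, 1801 → Oct 27, 1802: 365 days.
Oct 27, 1802 → Oct 27, 1803: 365 days.
Oct 27, 1803 → Oct 27, 1804: 366 days (Feb 29, 1804 is in that span).
Oct 27, 1804 → Oct 27, 1805: 365 days.
Oct 27, 1805 → Oct 27, 1806: 365 days.
Oct 27, 1806 → Oct 27, 1807: 365 days.
Oct 27, 1807 → Oct 27, 1808: 366 days (Feb 29, 1808 is in that span).
Oct 27, 1808 → Nov 27, 1808: 31 days (October has 31).
Nov 27, 1808 → Dec 27, 1808: 30 days (November has 30).
Dec 27, 1808 → Jan 27, 1809: 31 days (December has 31).
Jan 27, 1809 → Feb 27, 1809: 31 days (January has 31).
Feb 27, 1809 → Mar 27, 1809: 28 days (February has 28).
Mar 27, 1809 → Apr 13, 1809: 17 days.
Total: 7107 days.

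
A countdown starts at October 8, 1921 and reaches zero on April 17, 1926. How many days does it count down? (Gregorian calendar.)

1652

Oct 8, 1921 → Oct 8, 1922: 365 days.
Oct 8, 1922 → Oct 8, 1923: 365 days.
Oct 8, 1923 → Oct 8, 1924: 366 days (Feb 29, 1924 is in that span).
Oct 8, 1924 → Oct 8, 1925: 365 days.
Oct 8, 1925 → Nov 8, 1925: 31 days (October has 31).
Nov 8, 1925 → Dec 8, 1925: 30 days (November has 30).
Dec 8, 1925 → Jan 8, 1926: 31 days (December has 31).
Jan 8, 1926 → Feb 8, 1926: 31 days (January has 31).
Feb 8, 1926 → Mar 8, 1926: 28 days (February has 28).
Mar 8, 1926 → Apr 8, 1926: 31 days (March has 31).
Apr 8, 1926 → Apr 17, 1926: 9 days.
Total: 1652 days.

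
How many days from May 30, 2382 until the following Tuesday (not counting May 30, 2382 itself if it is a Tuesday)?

2

May 30, 2382 is a Sunday.
From Sunday to the next Tuesday is 2 days.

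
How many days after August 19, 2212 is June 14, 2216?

Aug 19, 2212 → Aug 19, 2213: 365 days.
Aug 19, 2213 → Aug 19, 2214: 365 days.
Aug 19, 2214 → Aug 19, 2215: 365 days.
Aug 19, 2215 → Sep 19, 2215: 31 days (August has 31).
Sep 19, 2215 → Oct 19, 2215: 30 days (September has 30).
Oct 19, 2215 → Nov 19, 2215: 31 days (October has 31).
Nov 19, 2215 → Dec 19, 2215: 30 days (November has 30).
Dec 19, 2215 → Jan 19, 2216: 31 days (December has 31).
Jan 19, 2216 → Feb 19, 2216: 31 days (January has 31).
Feb 19, 2216 → Mar 19, 2216: 29 days (February has 29).
Mar 19, 2216 → Apr 19, 2216: 31 days (March has 31).
Apr 19, 2216 → May 19, 2216: 30 days (April has 30).
May 19, 2216 → Jun 14, 2216: 26 days.
Total: 1395 days.

1395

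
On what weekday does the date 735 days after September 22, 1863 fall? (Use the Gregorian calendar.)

Tuesday

Sep 22, 1863 is a Tuesday.
735 mod 7 = 0, so 735 days after a Tuesday is Tuesday + 0 = Tuesday.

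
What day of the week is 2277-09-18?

Tuesday

Doomsday rule: the anchor day for the 2200s is Friday. For year 77: 77÷12 = 6 r 5, and 5÷4 = 1, so 6+5+1 = 12.
Friday + 12 ≡ Wednesday — that's 2277's doomsday.
In September the doomsday date is Sep 5.
Sep 18 is 13 days after Sep 5; 13 mod 7 = 6, so Wednesday + 6 = Tuesday.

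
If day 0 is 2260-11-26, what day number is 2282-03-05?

Nov 26, 2260 → Nov 26, 2261: 365 days.
Nov 26, 2261 → Nov 26, 2262: 365 days.
Nov 26, 2262 → Nov 26, 2263: 365 days.
Nov 26, 2263 → Nov 26, 2264: 366 days (Feb 29, 2264 is in that span).
Nov 26, 2264 → Nov 26, 2265: 365 days.
Nov 26, 2265 → Nov 26, 2266: 365 days.
Nov 26, 2266 → Nov 26, 2267: 365 days.
Nov 26, 2267 → Nov 26, 2268: 366 days (Feb 29, 2268 is in that span).
Nov 26, 2268 → Nov 26, 2269: 365 days.
Nov 26, 2269 → Nov 26, 2270: 365 days.
Nov 26, 2270 → Nov 26, 2271: 365 days.
Nov 26, 2271 → Nov 26, 2272: 366 days (Feb 29, 2272 is in that span).
Nov 26, 2272 → Nov 26, 2273: 365 days.
Nov 26, 2273 → Nov 26, 2274: 365 days.
Nov 26, 2274 → Nov 26, 2275: 365 days.
Nov 26, 2275 → Nov 26, 2276: 366 days (Feb 29, 2276 is in that span).
Nov 26, 2276 → Nov 26, 2277: 365 days.
Nov 26, 2277 → Nov 26, 2278: 365 days.
Nov 26, 2278 → Nov 26, 2279: 365 days.
Nov 26, 2279 → Nov 26, 2280: 366 days (Feb 29, 2280 is in that span).
Nov 26, 2280 → Nov 26, 2281: 365 days.
Nov 26, 2281 → Dec 26, 2281: 30 days (November has 30).
Dec 26, 2281 → Jan 26, 2282: 31 days (December has 31).
Jan 26, 2282 → Feb 26, 2282: 31 days (January has 31).
Feb 26, 2282 → Mar 5, 2282: 7 days.
Total: 7769 days.

7769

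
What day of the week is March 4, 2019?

Monday

Doomsday rule: the anchor day for the 2000s is Tuesday. For year 19: 19÷12 = 1 r 7, and 7÷4 = 1, so 1+7+1 = 9.
Tuesday + 9 ≡ Thursday — that's 2019's doomsday.
In March the doomsday date is Mar 14.
Mar 4 is 10 days before Mar 14; 10 mod 7 = 3, so Thursday − 3 = Monday.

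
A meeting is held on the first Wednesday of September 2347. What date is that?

September 3, 2347

September 1, 2347 is a Monday.
The first Wednesday is therefore September 3 (2 days later).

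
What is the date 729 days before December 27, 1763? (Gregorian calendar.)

December 28, 1761

−365 (one year) → Dec 27, 1762 (364 left).
−27 → Nov 30, 1762 (end of Nov, 30 days; 337 left).
−30 → Oct 31, 1762 (end of Oct, 31 days; 307 left).
−31 → Sep 30, 1762 (end of Sep, 30 days; 276 left).
−30 → Aug 31, 1762 (end of Aug, 31 days; 246 left).
−31 → Jul 31, 1762 (end of Jul, 31 days; 215 left).
−31 → Jun 30, 1762 (end of Jun, 30 days; 184 left).
−30 → May 31, 1762 (end of May, 31 days; 154 left).
−31 → Apr 30, 1762 (end of Apr, 30 days; 123 left).
−30 → Mar 31, 1762 (end of Mar, 31 days; 93 left).
−31 → Feb 28, 1762 (end of Feb, 28 days; 62 left).
−28 → Jan 31, 1762 (end of Jan, 31 days; 34 left).
−31 → Dec 31, 1761 (end of Dec, 31 days; 3 left).
−3 → Dec 28, 1761.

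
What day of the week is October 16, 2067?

Sunday

Doomsday rule: the anchor day for the 2000s is Tuesday. For year 67: 67÷12 = 5 r 7, and 7÷4 = 1, so 5+7+1 = 13.
Tuesday + 13 ≡ Monday — that's 2067's doomsday.
In October the doomsday date is Oct 10.
Oct 16 is 6 days after Oct 10; 6 mod 7 = 6, so Monday + 6 = Sunday.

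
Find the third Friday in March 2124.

March 17, 2124

March 1, 2124 is a Wednesday.
The first Friday is therefore March 3 (2 days later).
The third Friday is 3 + 2×7 = March 17.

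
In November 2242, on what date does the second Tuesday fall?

November 1, 2242 is a Tuesday.
The first Tuesday is therefore November 1 (same day).
The second Tuesday is 1 + 1×7 = November 8.

November 8, 2242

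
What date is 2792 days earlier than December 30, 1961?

May 9, 1954

−365 (one year) → Dec 30, 1960 (2427 left).
−366 (one year; includes Feb 29, 1960) → Dec 30, 1959 (2061 left).
−365 (one year) → Dec 30, 1958 (1696 left).
−365 (one year) → Dec 30, 1957 (1331 left).
−365 (one year) → Dec 30, 1956 (966 left).
−366 (one year; includes Feb 29, 1956) → Dec 30, 1955 (600 left).
−365 (one year) → Dec 30, 1954 (235 left).
−30 → Nov 30, 1954 (end of Nov, 30 days; 205 left).
−30 → Oct 31, 1954 (end of Oct, 31 days; 175 left).
−31 → Sep 30, 1954 (end of Sep, 30 days; 144 left).
−30 → Aug 31, 1954 (end of Aug, 31 days; 114 left).
−31 → Jul 31, 1954 (end of Jul, 31 days; 83 left).
−31 → Jun 30, 1954 (end of Jun, 30 days; 52 left).
−30 → May 31, 1954 (end of May, 31 days; 22 left).
−22 → May 9, 1954.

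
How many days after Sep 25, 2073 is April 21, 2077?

1304

Sep 25, 2073 → Sep 25, 2074: 365 days.
Sep 25, 2074 → Sep 25, 2075: 365 days.
Sep 25, 2075 → Sep 25, 2076: 366 days (Feb 29, 2076 is in that span).
Sep 25, 2076 → Oct 25, 2076: 30 days (September has 30).
Oct 25, 2076 → Nov 25, 2076: 31 days (October has 31).
Nov 25, 2076 → Dec 25, 2076: 30 days (November has 30).
Dec 25, 2076 → Jan 25, 2077: 31 days (December has 31).
Jan 25, 2077 → Feb 25, 2077: 31 days (January has 31).
Feb 25, 2077 → Mar 25, 2077: 28 days (February has 28).
Mar 25, 2077 → Apr 21, 2077: 27 days.
Total: 1304 days.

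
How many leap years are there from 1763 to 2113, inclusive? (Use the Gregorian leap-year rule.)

Multiples of 4 in [1763,2113]: 88.
Of those, multiples of 100: 4 (not leap unless ÷400).
Multiples of 400: 1.
Leap years = 88 − 4 + 1 = 85.

85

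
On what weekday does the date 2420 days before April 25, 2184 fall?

First find the weekday of Apr 25, 2184. Doomsday rule: the anchor day for the 2100s is Sunday. For year 84: 84÷12 = 7 r 0, and 0÷4 = 0, so 7+0+0 = 7.
Sunday + 7 ≡ Sunday — that's 2184's doomsday.
In April the doomsday date is Apr 4.
Apr 25 is 21 days after Apr 4; 21 mod 7 = 0, so Sunday + 0 = Sunday.
2420 mod 7 = 5, so 2420 days before a Sunday is Sunday − 5 = Tuesday.

Tuesday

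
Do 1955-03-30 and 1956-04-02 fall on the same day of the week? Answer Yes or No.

No

From Mar 30, 1955 to Apr 2, 1956 is 369 days.
369 mod 7 = 5, so they are different weekdays.
(Mar 30, 1955 is a Wednesday; Apr 2, 1956 is a Monday.)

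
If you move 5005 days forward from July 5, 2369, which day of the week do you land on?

Saturday

Jul 5, 2369 is a Saturday.
5005 mod 7 = 0, so 5005 days after a Saturday is Saturday + 0 = Saturday.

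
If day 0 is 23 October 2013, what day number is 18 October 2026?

4743

Oct 23, 2013 → Oct 23, 2014: 365 days.
Oct 23, 2014 → Oct 23, 2015: 365 days.
Oct 23, 2015 → Oct 23, 2016: 366 days (Feb 29, 2016 is in that span).
Oct 23, 2016 → Oct 23, 2017: 365 days.
Oct 23, 2017 → Oct 23, 2018: 365 days.
Oct 23, 2018 → Oct 23, 2019: 365 days.
Oct 23, 2019 → Oct 23, 2020: 366 days (Feb 29, 2020 is in that span).
Oct 23, 2020 → Oct 23, 2021: 365 days.
Oct 23, 2021 → Oct 23, 2022: 365 days.
Oct 23, 2022 → Oct 23, 2023: 365 days.
Oct 23, 2023 → Oct 23, 2024: 366 days (Feb 29, 2024 is in that span).
Oct 23, 2024 → Oct 23, 2025: 365 days.
Oct 23, 2025 → Nov 23, 2025: 31 days (October has 31).
Nov 23, 2025 → Dec 23, 2025: 30 days (November has 30).
Dec 23, 2025 → Jan 23, 2026: 31 days (December has 31).
Jan 23, 2026 → Feb 23, 2026: 31 days (January has 31).
Feb 23, 2026 → Mar 23, 2026: 28 days (February has 28).
Mar 23, 2026 → Apr 23, 2026: 31 days (March has 31).
Apr 23, 2026 → May 23, 2026: 30 days (April has 30).
May 23, 2026 → Jun 23, 2026: 31 days (May has 31).
Jun 23, 2026 → Jul 23, 2026: 30 days (June has 30).
Jul 23, 2026 → Aug 23, 2026: 31 days (July has 31).
Aug 23, 2026 → Sep 23, 2026: 31 days (August has 31).
Sep 23, 2026 → Oct 18, 2026: 25 days.
Total: 4743 days.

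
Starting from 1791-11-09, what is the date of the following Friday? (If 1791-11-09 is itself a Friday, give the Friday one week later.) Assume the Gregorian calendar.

November 11, 1791

Nov 9, 1791 is a Wednesday.
From Wednesday to the next Friday is 2 days.
Nov 9, 1791 + 2 = Nov 11, 1791.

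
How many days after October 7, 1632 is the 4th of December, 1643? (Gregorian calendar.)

4075

Oct 7, 1632 → Oct 7, 1633: 365 days.
Oct 7, 1633 → Oct 7, 1634: 365 days.
Oct 7, 1634 → Oct 7, 1635: 365 days.
Oct 7, 1635 → Oct 7, 1636: 366 days (Feb 29, 1636 is in that span).
Oct 7, 1636 → Oct 7, 1637: 365 days.
Oct 7, 1637 → Oct 7, 1638: 365 days.
Oct 7, 1638 → Oct 7, 1639: 365 days.
Oct 7, 1639 → Oct 7, 1640: 366 days (Feb 29, 1640 is in that span).
Oct 7, 1640 → Oct 7, 1641: 365 days.
Oct 7, 1641 → Oct 7, 1642: 365 days.
Oct 7, 1642 → Oct 7, 1643: 365 days.
Oct 7, 1643 → Nov 7, 1643: 31 days (October has 31).
Nov 7, 1643 → Dec 4, 1643: 27 days.
Total: 4075 days.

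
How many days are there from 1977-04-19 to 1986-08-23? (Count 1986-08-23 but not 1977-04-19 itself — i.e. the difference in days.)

Apr 19, 1977 → Apr 19, 1978: 365 days.
Apr 19, 1978 → Apr 19, 1979: 365 days.
Apr 19, 1979 → Apr 19, 1980: 366 days (Feb 29, 1980 is in that span).
Apr 19, 1980 → Apr 19, 1981: 365 days.
Apr 19, 1981 → Apr 19, 1982: 365 days.
Apr 19, 1982 → Apr 19, 1983: 365 days.
Apr 19, 1983 → Apr 19, 1984: 366 days (Feb 29, 1984 is in that span).
Apr 19, 1984 → Apr 19, 1985: 365 days.
Apr 19, 1985 → Apr 19, 1986: 365 days.
Apr 19, 1986 → May 19, 1986: 30 days (April has 30).
May 19, 1986 → Jun 19, 1986: 31 days (May has 31).
Jun 19, 1986 → Jul 19, 1986: 30 days (June has 30).
Jul 19, 1986 → Aug 19, 1986: 31 days (July has 31).
Aug 19, 1986 → Aug 23, 1986: 4 days.
Total: 3413 days.

3413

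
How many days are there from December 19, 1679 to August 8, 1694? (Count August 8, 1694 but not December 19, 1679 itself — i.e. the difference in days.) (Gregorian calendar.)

5346

Dec 19, 1679 → Dec 19, 1680: 366 days (Feb 29, 1680 is in that span).
Dec 19, 1680 → Dec 19, 1681: 365 days.
Dec 19, 1681 → Dec 19, 1682: 365 days.
Dec 19, 1682 → Dec 19, 1683: 365 days.
Dec 19, 1683 → Dec 19, 1684: 366 days (Feb 29, 1684 is in that span).
Dec 19, 1684 → Dec 19, 1685: 365 days.
Dec 19, 1685 → Dec 19, 1686: 365 days.
Dec 19, 1686 → Dec 19, 1687: 365 days.
Dec 19, 1687 → Dec 19, 1688: 366 days (Feb 29, 1688 is in that span).
Dec 19, 1688 → Dec 19, 1689: 365 days.
Dec 19, 1689 → Dec 19, 1690: 365 days.
Dec 19, 1690 → Dec 19, 1691: 365 days.
Dec 19, 1691 → Dec 19, 1692: 366 days (Feb 29, 1692 is in that span).
Dec 19, 1692 → Dec 19, 1693: 365 days.
Dec 19, 1693 → Jan 19, 1694: 31 days (December has 31).
Jan 19, 1694 → Feb 19, 1694: 31 days (January has 31).
Feb 19, 1694 → Mar 19, 1694: 28 days (February has 28).
Mar 19, 1694 → Apr 19, 1694: 31 days (March has 31).
Apr 19, 1694 → May 19, 1694: 30 days (April has 30).
May 19, 1694 → Jun 19, 1694: 31 days (May has 31).
Jun 19, 1694 → Jul 19, 1694: 30 days (June has 30).
Jul 19, 1694 → Aug 8, 1694: 20 days.
Total: 5346 days.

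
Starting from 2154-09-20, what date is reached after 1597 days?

February 3, 2159

+365 (one year) → Sep 20, 2155 (1232 left).
+366 (one year; includes Feb 29, 2156) → Sep 20, 2156 (866 left).
+365 (one year) → Sep 20, 2157 (501 left).
+365 (one year) → Sep 20, 2158 (136 left).
Sep has 30 days: +11 → Oct 1, 2158 (125 left).
Oct has 31 days: +31 → Nov 1, 2158 (94 left).
Nov has 30 days: +30 → Dec 1, 2158 (64 left).
Dec has 31 days: +31 → Jan 1, 2159 (33 left).
Jan has 31 days: +31 → Feb 1, 2159 (2 left).
+2 → Feb 3, 2159.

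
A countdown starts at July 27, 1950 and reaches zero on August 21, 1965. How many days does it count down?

5504

Jul 27, 1950 → Jul 27, 1951: 365 days.
Jul 27, 1951 → Jul 27, 1952: 366 days (Feb 29, 1952 is in that span).
Jul 27, 1952 → Jul 27, 1953: 365 days.
Jul 27, 1953 → Jul 27, 1954: 365 days.
Jul 27, 1954 → Jul 27, 1955: 365 days.
Jul 27, 1955 → Jul 27, 1956: 366 days (Feb 29, 1956 is in that span).
Jul 27, 1956 → Jul 27, 1957: 365 days.
Jul 27, 1957 → Jul 27, 1958: 365 days.
Jul 27, 1958 → Jul 27, 1959: 365 days.
Jul 27, 1959 → Jul 27, 1960: 366 days (Feb 29, 1960 is in that span).
Jul 27, 1960 → Jul 27, 1961: 365 days.
Jul 27, 1961 → Jul 27, 1962: 365 days.
Jul 27, 1962 → Jul 27, 1963: 365 days.
Jul 27, 1963 → Jul 27, 1964: 366 days (Feb 29, 1964 is in that span).
Jul 27, 1964 → Aug 27, 1964: 31 days (July has 31).
Aug 27, 1964 → Sep 27, 1964: 31 days (August has 31).
Sep 27, 1964 → Oct 27, 1964: 30 days (September has 30).
Oct 27, 1964 → Nov 27, 1964: 31 days (October has 31).
Nov 27, 1964 → Dec 27, 1964: 30 days (November has 30).
Dec 27, 1964 → Jan 27, 1965: 31 days (December has 31).
Jan 27, 1965 → Feb 27, 1965: 31 days (January has 31).
Feb 27, 1965 → Mar 27, 1965: 28 days (February has 28).
Mar 27, 1965 → Apr 27, 1965: 31 days (March has 31).
Apr 27, 1965 → May 27, 1965: 30 days (April has 30).
May 27, 1965 → Jun 27, 1965: 31 days (May has 31).
Jun 27, 1965 → Jul 27, 1965: 30 days (June has 30).
Jul 27, 1965 → Aug 21, 1965: 25 days.
Total: 5504 days.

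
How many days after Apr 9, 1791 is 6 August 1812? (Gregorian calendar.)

Apr 9, 1791 → Apr 9, 1792: 366 days (Feb 29, 1792 is in that span).
Apr 9, 1792 → Apr 9, 1793: 365 days.
Apr 9, 1793 → Apr 9, 1794: 365 days.
Apr 9, 1794 → Apr 9, 1795: 365 days.
Apr 9, 1795 → Apr 9, 1796: 366 days (Feb 29, 1796 is in that span).
Apr 9, 1796 → Apr 9, 1797: 365 days.
Apr 9, 1797 → Apr 9, 1798: 365 days.
Apr 9, 1798 → Apr 9, 1799: 365 days.
Apr 9, 1799 → Apr 9, 1800: 365 days.
Apr 9, 1800 → Apr 9, 1801: 365 days.
Apr 9, 1801 → Apr 9, 1802: 365 days.
Apr 9, 1802 → Apr 9, 1803: 365 days.
Apr 9, 1803 → Apr 9, 1804: 366 days (Feb 29, 1804 is in that span).
Apr 9, 1804 → Apr 9, 1805: 365 days.
Apr 9, 1805 → Apr 9, 1806: 365 days.
Apr 9, 1806 → Apr 9, 1807: 365 days.
Apr 9, 1807 → Apr 9, 1808: 366 days (Feb 29, 1808 is in that span).
Apr 9, 1808 → Apr 9, 1809: 365 days.
Apr 9, 1809 → Apr 9, 1810: 365 days.
Apr 9, 1810 → Apr 9, 1811: 365 days.
Apr 9, 1811 → Apr 9, 1812: 366 days (Feb 29, 1812 is in that span).
Apr 9, 1812 → May 9, 1812: 30 days (April has 30).
May 9, 1812 → Jun 9, 1812: 31 days (May has 31).
Jun 9, 1812 → Jul 9, 1812: 30 days (June has 30).
Jul 9, 1812 → Aug 6, 1812: 28 days.
Total: 7789 days.

7789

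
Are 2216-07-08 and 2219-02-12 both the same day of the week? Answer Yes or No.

No

From Jul 8, 2216 to Feb 12, 2219 is 949 days.
949 mod 7 = 4, so they are different weekdays.
(Jul 8, 2216 is a Monday; Feb 12, 2219 is a Friday.)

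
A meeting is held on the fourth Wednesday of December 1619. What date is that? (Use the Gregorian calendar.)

December 1, 1619 is a Sunday.
The first Wednesday is therefore December 4 (3 days later).
The fourth Wednesday is 4 + 3×7 = December 25.

December 25, 1619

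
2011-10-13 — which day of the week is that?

Thursday

January 1, 2011 is a Saturday.
Jan 1, 2011 → Feb 1, 2011: 31 days (January has 31).
Feb 1, 2011 → Mar 1, 2011: 28 days (February has 28).
Mar 1, 2011 → Apr 1, 2011: 31 days (March has 31).
Apr 1, 2011 → May 1, 2011: 30 days (April has 30).
May 1, 2011 → Jun 1, 2011: 31 days (May has 31).
Jun 1, 2011 → Jul 1, 2011: 30 days (June has 30).
Jul 1, 2011 → Aug 1, 2011: 31 days (July has 31).
Aug 1, 2011 → Sep 1, 2011: 31 days (August has 31).
Sep 1, 2011 → Oct 1, 2011: 30 days (September has 30).
Oct 1, 2011 → Oct 13, 2011: 12 days.
Total: 285 days.
285 mod 7 = 5, so Saturday + 5 = Thursday.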